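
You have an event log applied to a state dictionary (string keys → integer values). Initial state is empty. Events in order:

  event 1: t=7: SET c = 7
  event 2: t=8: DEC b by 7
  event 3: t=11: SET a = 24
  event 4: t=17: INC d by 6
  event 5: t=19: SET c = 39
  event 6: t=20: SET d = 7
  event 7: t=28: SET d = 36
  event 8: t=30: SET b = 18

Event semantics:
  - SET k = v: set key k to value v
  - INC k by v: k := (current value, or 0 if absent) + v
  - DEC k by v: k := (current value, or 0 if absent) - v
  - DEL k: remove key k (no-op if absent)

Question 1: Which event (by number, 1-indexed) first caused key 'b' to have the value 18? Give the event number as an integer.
Answer: 8

Derivation:
Looking for first event where b becomes 18:
  event 2: b = -7
  event 3: b = -7
  event 4: b = -7
  event 5: b = -7
  event 6: b = -7
  event 7: b = -7
  event 8: b -7 -> 18  <-- first match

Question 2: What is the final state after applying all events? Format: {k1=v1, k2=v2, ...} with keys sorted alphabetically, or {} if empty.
  after event 1 (t=7: SET c = 7): {c=7}
  after event 2 (t=8: DEC b by 7): {b=-7, c=7}
  after event 3 (t=11: SET a = 24): {a=24, b=-7, c=7}
  after event 4 (t=17: INC d by 6): {a=24, b=-7, c=7, d=6}
  after event 5 (t=19: SET c = 39): {a=24, b=-7, c=39, d=6}
  after event 6 (t=20: SET d = 7): {a=24, b=-7, c=39, d=7}
  after event 7 (t=28: SET d = 36): {a=24, b=-7, c=39, d=36}
  after event 8 (t=30: SET b = 18): {a=24, b=18, c=39, d=36}

Answer: {a=24, b=18, c=39, d=36}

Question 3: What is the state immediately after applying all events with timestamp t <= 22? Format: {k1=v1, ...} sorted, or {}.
Answer: {a=24, b=-7, c=39, d=7}

Derivation:
Apply events with t <= 22 (6 events):
  after event 1 (t=7: SET c = 7): {c=7}
  after event 2 (t=8: DEC b by 7): {b=-7, c=7}
  after event 3 (t=11: SET a = 24): {a=24, b=-7, c=7}
  after event 4 (t=17: INC d by 6): {a=24, b=-7, c=7, d=6}
  after event 5 (t=19: SET c = 39): {a=24, b=-7, c=39, d=6}
  after event 6 (t=20: SET d = 7): {a=24, b=-7, c=39, d=7}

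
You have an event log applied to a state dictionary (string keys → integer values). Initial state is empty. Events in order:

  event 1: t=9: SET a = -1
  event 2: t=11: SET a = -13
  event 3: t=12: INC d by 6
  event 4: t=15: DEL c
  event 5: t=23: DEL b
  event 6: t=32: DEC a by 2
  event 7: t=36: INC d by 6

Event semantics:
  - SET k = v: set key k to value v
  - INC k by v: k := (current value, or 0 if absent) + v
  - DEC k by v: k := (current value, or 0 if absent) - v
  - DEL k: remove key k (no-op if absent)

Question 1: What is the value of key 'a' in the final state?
Answer: -15

Derivation:
Track key 'a' through all 7 events:
  event 1 (t=9: SET a = -1): a (absent) -> -1
  event 2 (t=11: SET a = -13): a -1 -> -13
  event 3 (t=12: INC d by 6): a unchanged
  event 4 (t=15: DEL c): a unchanged
  event 5 (t=23: DEL b): a unchanged
  event 6 (t=32: DEC a by 2): a -13 -> -15
  event 7 (t=36: INC d by 6): a unchanged
Final: a = -15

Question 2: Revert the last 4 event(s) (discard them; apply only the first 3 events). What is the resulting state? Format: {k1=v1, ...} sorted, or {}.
Keep first 3 events (discard last 4):
  after event 1 (t=9: SET a = -1): {a=-1}
  after event 2 (t=11: SET a = -13): {a=-13}
  after event 3 (t=12: INC d by 6): {a=-13, d=6}

Answer: {a=-13, d=6}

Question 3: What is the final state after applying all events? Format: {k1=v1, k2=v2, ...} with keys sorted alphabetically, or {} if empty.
  after event 1 (t=9: SET a = -1): {a=-1}
  after event 2 (t=11: SET a = -13): {a=-13}
  after event 3 (t=12: INC d by 6): {a=-13, d=6}
  after event 4 (t=15: DEL c): {a=-13, d=6}
  after event 5 (t=23: DEL b): {a=-13, d=6}
  after event 6 (t=32: DEC a by 2): {a=-15, d=6}
  after event 7 (t=36: INC d by 6): {a=-15, d=12}

Answer: {a=-15, d=12}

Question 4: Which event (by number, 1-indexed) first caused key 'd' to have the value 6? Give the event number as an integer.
Answer: 3

Derivation:
Looking for first event where d becomes 6:
  event 3: d (absent) -> 6  <-- first match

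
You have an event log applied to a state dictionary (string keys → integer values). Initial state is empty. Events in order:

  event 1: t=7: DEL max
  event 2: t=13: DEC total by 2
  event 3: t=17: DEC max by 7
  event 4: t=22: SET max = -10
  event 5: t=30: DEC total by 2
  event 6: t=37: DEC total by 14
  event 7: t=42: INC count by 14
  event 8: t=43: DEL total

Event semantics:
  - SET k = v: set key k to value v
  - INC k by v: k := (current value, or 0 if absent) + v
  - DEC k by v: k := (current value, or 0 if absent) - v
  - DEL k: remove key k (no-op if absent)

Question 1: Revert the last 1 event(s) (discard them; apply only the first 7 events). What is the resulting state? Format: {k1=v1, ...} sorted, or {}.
Answer: {count=14, max=-10, total=-18}

Derivation:
Keep first 7 events (discard last 1):
  after event 1 (t=7: DEL max): {}
  after event 2 (t=13: DEC total by 2): {total=-2}
  after event 3 (t=17: DEC max by 7): {max=-7, total=-2}
  after event 4 (t=22: SET max = -10): {max=-10, total=-2}
  after event 5 (t=30: DEC total by 2): {max=-10, total=-4}
  after event 6 (t=37: DEC total by 14): {max=-10, total=-18}
  after event 7 (t=42: INC count by 14): {count=14, max=-10, total=-18}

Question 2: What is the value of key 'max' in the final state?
Answer: -10

Derivation:
Track key 'max' through all 8 events:
  event 1 (t=7: DEL max): max (absent) -> (absent)
  event 2 (t=13: DEC total by 2): max unchanged
  event 3 (t=17: DEC max by 7): max (absent) -> -7
  event 4 (t=22: SET max = -10): max -7 -> -10
  event 5 (t=30: DEC total by 2): max unchanged
  event 6 (t=37: DEC total by 14): max unchanged
  event 7 (t=42: INC count by 14): max unchanged
  event 8 (t=43: DEL total): max unchanged
Final: max = -10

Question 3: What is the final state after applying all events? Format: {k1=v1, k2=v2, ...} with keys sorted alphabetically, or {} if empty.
Answer: {count=14, max=-10}

Derivation:
  after event 1 (t=7: DEL max): {}
  after event 2 (t=13: DEC total by 2): {total=-2}
  after event 3 (t=17: DEC max by 7): {max=-7, total=-2}
  after event 4 (t=22: SET max = -10): {max=-10, total=-2}
  after event 5 (t=30: DEC total by 2): {max=-10, total=-4}
  after event 6 (t=37: DEC total by 14): {max=-10, total=-18}
  after event 7 (t=42: INC count by 14): {count=14, max=-10, total=-18}
  after event 8 (t=43: DEL total): {count=14, max=-10}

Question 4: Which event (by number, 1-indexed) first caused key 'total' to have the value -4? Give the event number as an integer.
Answer: 5

Derivation:
Looking for first event where total becomes -4:
  event 2: total = -2
  event 3: total = -2
  event 4: total = -2
  event 5: total -2 -> -4  <-- first match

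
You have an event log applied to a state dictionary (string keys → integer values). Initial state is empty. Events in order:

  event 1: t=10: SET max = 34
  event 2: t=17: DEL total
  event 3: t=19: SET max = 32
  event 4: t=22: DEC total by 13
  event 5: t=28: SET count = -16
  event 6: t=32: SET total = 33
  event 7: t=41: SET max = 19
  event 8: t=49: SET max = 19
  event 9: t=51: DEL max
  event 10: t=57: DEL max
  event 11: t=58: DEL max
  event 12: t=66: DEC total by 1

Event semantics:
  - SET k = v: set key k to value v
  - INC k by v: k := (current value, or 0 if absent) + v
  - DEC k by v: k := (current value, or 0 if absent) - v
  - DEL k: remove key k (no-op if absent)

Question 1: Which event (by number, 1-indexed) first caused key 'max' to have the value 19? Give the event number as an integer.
Answer: 7

Derivation:
Looking for first event where max becomes 19:
  event 1: max = 34
  event 2: max = 34
  event 3: max = 32
  event 4: max = 32
  event 5: max = 32
  event 6: max = 32
  event 7: max 32 -> 19  <-- first match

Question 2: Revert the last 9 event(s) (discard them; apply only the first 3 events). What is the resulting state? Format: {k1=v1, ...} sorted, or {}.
Keep first 3 events (discard last 9):
  after event 1 (t=10: SET max = 34): {max=34}
  after event 2 (t=17: DEL total): {max=34}
  after event 3 (t=19: SET max = 32): {max=32}

Answer: {max=32}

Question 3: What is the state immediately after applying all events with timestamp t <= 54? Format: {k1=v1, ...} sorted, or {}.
Apply events with t <= 54 (9 events):
  after event 1 (t=10: SET max = 34): {max=34}
  after event 2 (t=17: DEL total): {max=34}
  after event 3 (t=19: SET max = 32): {max=32}
  after event 4 (t=22: DEC total by 13): {max=32, total=-13}
  after event 5 (t=28: SET count = -16): {count=-16, max=32, total=-13}
  after event 6 (t=32: SET total = 33): {count=-16, max=32, total=33}
  after event 7 (t=41: SET max = 19): {count=-16, max=19, total=33}
  after event 8 (t=49: SET max = 19): {count=-16, max=19, total=33}
  after event 9 (t=51: DEL max): {count=-16, total=33}

Answer: {count=-16, total=33}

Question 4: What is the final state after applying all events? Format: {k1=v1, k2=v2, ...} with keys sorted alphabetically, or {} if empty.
  after event 1 (t=10: SET max = 34): {max=34}
  after event 2 (t=17: DEL total): {max=34}
  after event 3 (t=19: SET max = 32): {max=32}
  after event 4 (t=22: DEC total by 13): {max=32, total=-13}
  after event 5 (t=28: SET count = -16): {count=-16, max=32, total=-13}
  after event 6 (t=32: SET total = 33): {count=-16, max=32, total=33}
  after event 7 (t=41: SET max = 19): {count=-16, max=19, total=33}
  after event 8 (t=49: SET max = 19): {count=-16, max=19, total=33}
  after event 9 (t=51: DEL max): {count=-16, total=33}
  after event 10 (t=57: DEL max): {count=-16, total=33}
  after event 11 (t=58: DEL max): {count=-16, total=33}
  after event 12 (t=66: DEC total by 1): {count=-16, total=32}

Answer: {count=-16, total=32}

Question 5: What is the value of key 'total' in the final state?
Track key 'total' through all 12 events:
  event 1 (t=10: SET max = 34): total unchanged
  event 2 (t=17: DEL total): total (absent) -> (absent)
  event 3 (t=19: SET max = 32): total unchanged
  event 4 (t=22: DEC total by 13): total (absent) -> -13
  event 5 (t=28: SET count = -16): total unchanged
  event 6 (t=32: SET total = 33): total -13 -> 33
  event 7 (t=41: SET max = 19): total unchanged
  event 8 (t=49: SET max = 19): total unchanged
  event 9 (t=51: DEL max): total unchanged
  event 10 (t=57: DEL max): total unchanged
  event 11 (t=58: DEL max): total unchanged
  event 12 (t=66: DEC total by 1): total 33 -> 32
Final: total = 32

Answer: 32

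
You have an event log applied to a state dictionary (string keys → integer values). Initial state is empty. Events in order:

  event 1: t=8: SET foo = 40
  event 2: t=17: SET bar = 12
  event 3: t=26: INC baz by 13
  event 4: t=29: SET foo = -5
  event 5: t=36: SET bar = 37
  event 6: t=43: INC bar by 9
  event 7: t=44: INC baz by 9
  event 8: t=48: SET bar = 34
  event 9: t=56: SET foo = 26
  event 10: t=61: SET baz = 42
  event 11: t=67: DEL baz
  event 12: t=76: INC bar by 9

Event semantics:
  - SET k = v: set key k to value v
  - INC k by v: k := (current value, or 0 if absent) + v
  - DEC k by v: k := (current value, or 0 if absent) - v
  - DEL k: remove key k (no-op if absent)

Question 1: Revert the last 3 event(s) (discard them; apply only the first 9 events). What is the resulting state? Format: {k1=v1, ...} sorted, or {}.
Keep first 9 events (discard last 3):
  after event 1 (t=8: SET foo = 40): {foo=40}
  after event 2 (t=17: SET bar = 12): {bar=12, foo=40}
  after event 3 (t=26: INC baz by 13): {bar=12, baz=13, foo=40}
  after event 4 (t=29: SET foo = -5): {bar=12, baz=13, foo=-5}
  after event 5 (t=36: SET bar = 37): {bar=37, baz=13, foo=-5}
  after event 6 (t=43: INC bar by 9): {bar=46, baz=13, foo=-5}
  after event 7 (t=44: INC baz by 9): {bar=46, baz=22, foo=-5}
  after event 8 (t=48: SET bar = 34): {bar=34, baz=22, foo=-5}
  after event 9 (t=56: SET foo = 26): {bar=34, baz=22, foo=26}

Answer: {bar=34, baz=22, foo=26}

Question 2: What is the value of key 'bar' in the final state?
Track key 'bar' through all 12 events:
  event 1 (t=8: SET foo = 40): bar unchanged
  event 2 (t=17: SET bar = 12): bar (absent) -> 12
  event 3 (t=26: INC baz by 13): bar unchanged
  event 4 (t=29: SET foo = -5): bar unchanged
  event 5 (t=36: SET bar = 37): bar 12 -> 37
  event 6 (t=43: INC bar by 9): bar 37 -> 46
  event 7 (t=44: INC baz by 9): bar unchanged
  event 8 (t=48: SET bar = 34): bar 46 -> 34
  event 9 (t=56: SET foo = 26): bar unchanged
  event 10 (t=61: SET baz = 42): bar unchanged
  event 11 (t=67: DEL baz): bar unchanged
  event 12 (t=76: INC bar by 9): bar 34 -> 43
Final: bar = 43

Answer: 43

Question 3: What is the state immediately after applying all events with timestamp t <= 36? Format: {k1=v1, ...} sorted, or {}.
Answer: {bar=37, baz=13, foo=-5}

Derivation:
Apply events with t <= 36 (5 events):
  after event 1 (t=8: SET foo = 40): {foo=40}
  after event 2 (t=17: SET bar = 12): {bar=12, foo=40}
  after event 3 (t=26: INC baz by 13): {bar=12, baz=13, foo=40}
  after event 4 (t=29: SET foo = -5): {bar=12, baz=13, foo=-5}
  after event 5 (t=36: SET bar = 37): {bar=37, baz=13, foo=-5}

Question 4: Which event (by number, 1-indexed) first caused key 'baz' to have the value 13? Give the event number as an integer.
Looking for first event where baz becomes 13:
  event 3: baz (absent) -> 13  <-- first match

Answer: 3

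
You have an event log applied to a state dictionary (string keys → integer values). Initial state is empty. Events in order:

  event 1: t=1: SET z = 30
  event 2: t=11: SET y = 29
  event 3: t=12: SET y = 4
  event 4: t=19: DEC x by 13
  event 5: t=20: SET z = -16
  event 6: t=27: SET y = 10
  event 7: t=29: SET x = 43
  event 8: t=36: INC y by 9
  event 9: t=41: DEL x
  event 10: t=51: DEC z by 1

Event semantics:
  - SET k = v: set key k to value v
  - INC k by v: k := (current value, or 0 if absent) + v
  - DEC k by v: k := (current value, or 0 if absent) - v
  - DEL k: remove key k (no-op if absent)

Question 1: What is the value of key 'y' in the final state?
Track key 'y' through all 10 events:
  event 1 (t=1: SET z = 30): y unchanged
  event 2 (t=11: SET y = 29): y (absent) -> 29
  event 3 (t=12: SET y = 4): y 29 -> 4
  event 4 (t=19: DEC x by 13): y unchanged
  event 5 (t=20: SET z = -16): y unchanged
  event 6 (t=27: SET y = 10): y 4 -> 10
  event 7 (t=29: SET x = 43): y unchanged
  event 8 (t=36: INC y by 9): y 10 -> 19
  event 9 (t=41: DEL x): y unchanged
  event 10 (t=51: DEC z by 1): y unchanged
Final: y = 19

Answer: 19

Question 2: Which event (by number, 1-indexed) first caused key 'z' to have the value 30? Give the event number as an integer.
Looking for first event where z becomes 30:
  event 1: z (absent) -> 30  <-- first match

Answer: 1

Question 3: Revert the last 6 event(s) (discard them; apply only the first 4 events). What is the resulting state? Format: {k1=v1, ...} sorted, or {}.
Answer: {x=-13, y=4, z=30}

Derivation:
Keep first 4 events (discard last 6):
  after event 1 (t=1: SET z = 30): {z=30}
  after event 2 (t=11: SET y = 29): {y=29, z=30}
  after event 3 (t=12: SET y = 4): {y=4, z=30}
  after event 4 (t=19: DEC x by 13): {x=-13, y=4, z=30}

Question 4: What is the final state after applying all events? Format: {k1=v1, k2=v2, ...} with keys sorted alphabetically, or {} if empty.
Answer: {y=19, z=-17}

Derivation:
  after event 1 (t=1: SET z = 30): {z=30}
  after event 2 (t=11: SET y = 29): {y=29, z=30}
  after event 3 (t=12: SET y = 4): {y=4, z=30}
  after event 4 (t=19: DEC x by 13): {x=-13, y=4, z=30}
  after event 5 (t=20: SET z = -16): {x=-13, y=4, z=-16}
  after event 6 (t=27: SET y = 10): {x=-13, y=10, z=-16}
  after event 7 (t=29: SET x = 43): {x=43, y=10, z=-16}
  after event 8 (t=36: INC y by 9): {x=43, y=19, z=-16}
  after event 9 (t=41: DEL x): {y=19, z=-16}
  after event 10 (t=51: DEC z by 1): {y=19, z=-17}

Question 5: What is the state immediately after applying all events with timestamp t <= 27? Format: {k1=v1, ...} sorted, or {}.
Answer: {x=-13, y=10, z=-16}

Derivation:
Apply events with t <= 27 (6 events):
  after event 1 (t=1: SET z = 30): {z=30}
  after event 2 (t=11: SET y = 29): {y=29, z=30}
  after event 3 (t=12: SET y = 4): {y=4, z=30}
  after event 4 (t=19: DEC x by 13): {x=-13, y=4, z=30}
  after event 5 (t=20: SET z = -16): {x=-13, y=4, z=-16}
  after event 6 (t=27: SET y = 10): {x=-13, y=10, z=-16}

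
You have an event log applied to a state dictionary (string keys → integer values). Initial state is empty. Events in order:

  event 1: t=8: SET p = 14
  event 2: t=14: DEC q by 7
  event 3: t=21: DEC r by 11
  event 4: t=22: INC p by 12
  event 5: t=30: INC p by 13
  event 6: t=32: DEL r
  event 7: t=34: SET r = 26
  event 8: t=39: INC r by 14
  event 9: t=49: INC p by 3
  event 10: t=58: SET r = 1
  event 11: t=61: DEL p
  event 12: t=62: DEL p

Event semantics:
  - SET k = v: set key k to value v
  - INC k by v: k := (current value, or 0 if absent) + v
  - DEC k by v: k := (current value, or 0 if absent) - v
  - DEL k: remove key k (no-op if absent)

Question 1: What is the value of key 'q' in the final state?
Answer: -7

Derivation:
Track key 'q' through all 12 events:
  event 1 (t=8: SET p = 14): q unchanged
  event 2 (t=14: DEC q by 7): q (absent) -> -7
  event 3 (t=21: DEC r by 11): q unchanged
  event 4 (t=22: INC p by 12): q unchanged
  event 5 (t=30: INC p by 13): q unchanged
  event 6 (t=32: DEL r): q unchanged
  event 7 (t=34: SET r = 26): q unchanged
  event 8 (t=39: INC r by 14): q unchanged
  event 9 (t=49: INC p by 3): q unchanged
  event 10 (t=58: SET r = 1): q unchanged
  event 11 (t=61: DEL p): q unchanged
  event 12 (t=62: DEL p): q unchanged
Final: q = -7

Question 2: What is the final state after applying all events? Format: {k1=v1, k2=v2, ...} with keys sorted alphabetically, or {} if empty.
  after event 1 (t=8: SET p = 14): {p=14}
  after event 2 (t=14: DEC q by 7): {p=14, q=-7}
  after event 3 (t=21: DEC r by 11): {p=14, q=-7, r=-11}
  after event 4 (t=22: INC p by 12): {p=26, q=-7, r=-11}
  after event 5 (t=30: INC p by 13): {p=39, q=-7, r=-11}
  after event 6 (t=32: DEL r): {p=39, q=-7}
  after event 7 (t=34: SET r = 26): {p=39, q=-7, r=26}
  after event 8 (t=39: INC r by 14): {p=39, q=-7, r=40}
  after event 9 (t=49: INC p by 3): {p=42, q=-7, r=40}
  after event 10 (t=58: SET r = 1): {p=42, q=-7, r=1}
  after event 11 (t=61: DEL p): {q=-7, r=1}
  after event 12 (t=62: DEL p): {q=-7, r=1}

Answer: {q=-7, r=1}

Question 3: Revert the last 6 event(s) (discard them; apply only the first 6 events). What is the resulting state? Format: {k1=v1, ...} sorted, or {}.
Answer: {p=39, q=-7}

Derivation:
Keep first 6 events (discard last 6):
  after event 1 (t=8: SET p = 14): {p=14}
  after event 2 (t=14: DEC q by 7): {p=14, q=-7}
  after event 3 (t=21: DEC r by 11): {p=14, q=-7, r=-11}
  after event 4 (t=22: INC p by 12): {p=26, q=-7, r=-11}
  after event 5 (t=30: INC p by 13): {p=39, q=-7, r=-11}
  after event 6 (t=32: DEL r): {p=39, q=-7}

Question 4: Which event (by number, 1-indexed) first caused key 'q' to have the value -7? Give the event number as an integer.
Looking for first event where q becomes -7:
  event 2: q (absent) -> -7  <-- first match

Answer: 2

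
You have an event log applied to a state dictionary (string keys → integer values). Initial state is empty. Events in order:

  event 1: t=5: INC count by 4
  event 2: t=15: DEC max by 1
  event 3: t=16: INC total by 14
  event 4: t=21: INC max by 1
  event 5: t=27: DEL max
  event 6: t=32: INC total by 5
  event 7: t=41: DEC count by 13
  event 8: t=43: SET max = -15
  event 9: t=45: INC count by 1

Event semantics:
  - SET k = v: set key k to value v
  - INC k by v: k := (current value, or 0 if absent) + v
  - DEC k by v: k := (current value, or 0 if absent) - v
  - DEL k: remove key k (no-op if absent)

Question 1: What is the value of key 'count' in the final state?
Track key 'count' through all 9 events:
  event 1 (t=5: INC count by 4): count (absent) -> 4
  event 2 (t=15: DEC max by 1): count unchanged
  event 3 (t=16: INC total by 14): count unchanged
  event 4 (t=21: INC max by 1): count unchanged
  event 5 (t=27: DEL max): count unchanged
  event 6 (t=32: INC total by 5): count unchanged
  event 7 (t=41: DEC count by 13): count 4 -> -9
  event 8 (t=43: SET max = -15): count unchanged
  event 9 (t=45: INC count by 1): count -9 -> -8
Final: count = -8

Answer: -8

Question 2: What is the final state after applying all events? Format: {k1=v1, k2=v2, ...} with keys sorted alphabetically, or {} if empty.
  after event 1 (t=5: INC count by 4): {count=4}
  after event 2 (t=15: DEC max by 1): {count=4, max=-1}
  after event 3 (t=16: INC total by 14): {count=4, max=-1, total=14}
  after event 4 (t=21: INC max by 1): {count=4, max=0, total=14}
  after event 5 (t=27: DEL max): {count=4, total=14}
  after event 6 (t=32: INC total by 5): {count=4, total=19}
  after event 7 (t=41: DEC count by 13): {count=-9, total=19}
  after event 8 (t=43: SET max = -15): {count=-9, max=-15, total=19}
  after event 9 (t=45: INC count by 1): {count=-8, max=-15, total=19}

Answer: {count=-8, max=-15, total=19}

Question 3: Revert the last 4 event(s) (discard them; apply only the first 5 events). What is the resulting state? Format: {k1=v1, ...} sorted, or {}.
Keep first 5 events (discard last 4):
  after event 1 (t=5: INC count by 4): {count=4}
  after event 2 (t=15: DEC max by 1): {count=4, max=-1}
  after event 3 (t=16: INC total by 14): {count=4, max=-1, total=14}
  after event 4 (t=21: INC max by 1): {count=4, max=0, total=14}
  after event 5 (t=27: DEL max): {count=4, total=14}

Answer: {count=4, total=14}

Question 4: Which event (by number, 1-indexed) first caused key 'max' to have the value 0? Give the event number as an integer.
Looking for first event where max becomes 0:
  event 2: max = -1
  event 3: max = -1
  event 4: max -1 -> 0  <-- first match

Answer: 4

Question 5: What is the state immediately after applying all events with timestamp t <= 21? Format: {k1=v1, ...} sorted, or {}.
Answer: {count=4, max=0, total=14}

Derivation:
Apply events with t <= 21 (4 events):
  after event 1 (t=5: INC count by 4): {count=4}
  after event 2 (t=15: DEC max by 1): {count=4, max=-1}
  after event 3 (t=16: INC total by 14): {count=4, max=-1, total=14}
  after event 4 (t=21: INC max by 1): {count=4, max=0, total=14}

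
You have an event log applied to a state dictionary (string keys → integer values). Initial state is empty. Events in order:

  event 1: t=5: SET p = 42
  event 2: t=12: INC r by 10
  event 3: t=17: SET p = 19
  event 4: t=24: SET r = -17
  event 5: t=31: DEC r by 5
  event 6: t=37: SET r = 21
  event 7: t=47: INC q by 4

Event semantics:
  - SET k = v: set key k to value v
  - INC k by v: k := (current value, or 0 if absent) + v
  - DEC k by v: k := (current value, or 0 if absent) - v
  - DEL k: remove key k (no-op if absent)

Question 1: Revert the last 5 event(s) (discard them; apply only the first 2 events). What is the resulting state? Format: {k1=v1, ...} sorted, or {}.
Keep first 2 events (discard last 5):
  after event 1 (t=5: SET p = 42): {p=42}
  after event 2 (t=12: INC r by 10): {p=42, r=10}

Answer: {p=42, r=10}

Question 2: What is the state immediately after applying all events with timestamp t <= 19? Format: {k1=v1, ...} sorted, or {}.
Answer: {p=19, r=10}

Derivation:
Apply events with t <= 19 (3 events):
  after event 1 (t=5: SET p = 42): {p=42}
  after event 2 (t=12: INC r by 10): {p=42, r=10}
  after event 3 (t=17: SET p = 19): {p=19, r=10}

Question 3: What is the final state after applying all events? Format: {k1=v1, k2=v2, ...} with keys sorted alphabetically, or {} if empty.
  after event 1 (t=5: SET p = 42): {p=42}
  after event 2 (t=12: INC r by 10): {p=42, r=10}
  after event 3 (t=17: SET p = 19): {p=19, r=10}
  after event 4 (t=24: SET r = -17): {p=19, r=-17}
  after event 5 (t=31: DEC r by 5): {p=19, r=-22}
  after event 6 (t=37: SET r = 21): {p=19, r=21}
  after event 7 (t=47: INC q by 4): {p=19, q=4, r=21}

Answer: {p=19, q=4, r=21}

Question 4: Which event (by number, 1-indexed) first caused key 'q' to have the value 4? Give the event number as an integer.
Answer: 7

Derivation:
Looking for first event where q becomes 4:
  event 7: q (absent) -> 4  <-- first match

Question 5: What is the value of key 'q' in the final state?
Track key 'q' through all 7 events:
  event 1 (t=5: SET p = 42): q unchanged
  event 2 (t=12: INC r by 10): q unchanged
  event 3 (t=17: SET p = 19): q unchanged
  event 4 (t=24: SET r = -17): q unchanged
  event 5 (t=31: DEC r by 5): q unchanged
  event 6 (t=37: SET r = 21): q unchanged
  event 7 (t=47: INC q by 4): q (absent) -> 4
Final: q = 4

Answer: 4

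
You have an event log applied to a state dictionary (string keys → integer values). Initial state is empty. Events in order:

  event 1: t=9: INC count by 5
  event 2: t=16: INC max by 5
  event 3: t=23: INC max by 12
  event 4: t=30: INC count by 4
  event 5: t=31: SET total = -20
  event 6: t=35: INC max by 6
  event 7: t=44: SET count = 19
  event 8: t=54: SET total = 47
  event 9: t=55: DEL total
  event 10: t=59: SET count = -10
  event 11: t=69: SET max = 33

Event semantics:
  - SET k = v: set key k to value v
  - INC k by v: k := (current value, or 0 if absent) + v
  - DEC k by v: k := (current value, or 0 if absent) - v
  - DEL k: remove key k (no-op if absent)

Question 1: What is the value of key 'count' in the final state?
Answer: -10

Derivation:
Track key 'count' through all 11 events:
  event 1 (t=9: INC count by 5): count (absent) -> 5
  event 2 (t=16: INC max by 5): count unchanged
  event 3 (t=23: INC max by 12): count unchanged
  event 4 (t=30: INC count by 4): count 5 -> 9
  event 5 (t=31: SET total = -20): count unchanged
  event 6 (t=35: INC max by 6): count unchanged
  event 7 (t=44: SET count = 19): count 9 -> 19
  event 8 (t=54: SET total = 47): count unchanged
  event 9 (t=55: DEL total): count unchanged
  event 10 (t=59: SET count = -10): count 19 -> -10
  event 11 (t=69: SET max = 33): count unchanged
Final: count = -10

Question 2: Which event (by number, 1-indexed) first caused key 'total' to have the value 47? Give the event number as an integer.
Answer: 8

Derivation:
Looking for first event where total becomes 47:
  event 5: total = -20
  event 6: total = -20
  event 7: total = -20
  event 8: total -20 -> 47  <-- first match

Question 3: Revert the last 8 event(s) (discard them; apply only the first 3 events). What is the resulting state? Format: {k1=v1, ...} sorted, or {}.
Keep first 3 events (discard last 8):
  after event 1 (t=9: INC count by 5): {count=5}
  after event 2 (t=16: INC max by 5): {count=5, max=5}
  after event 3 (t=23: INC max by 12): {count=5, max=17}

Answer: {count=5, max=17}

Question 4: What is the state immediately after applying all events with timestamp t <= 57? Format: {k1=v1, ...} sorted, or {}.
Apply events with t <= 57 (9 events):
  after event 1 (t=9: INC count by 5): {count=5}
  after event 2 (t=16: INC max by 5): {count=5, max=5}
  after event 3 (t=23: INC max by 12): {count=5, max=17}
  after event 4 (t=30: INC count by 4): {count=9, max=17}
  after event 5 (t=31: SET total = -20): {count=9, max=17, total=-20}
  after event 6 (t=35: INC max by 6): {count=9, max=23, total=-20}
  after event 7 (t=44: SET count = 19): {count=19, max=23, total=-20}
  after event 8 (t=54: SET total = 47): {count=19, max=23, total=47}
  after event 9 (t=55: DEL total): {count=19, max=23}

Answer: {count=19, max=23}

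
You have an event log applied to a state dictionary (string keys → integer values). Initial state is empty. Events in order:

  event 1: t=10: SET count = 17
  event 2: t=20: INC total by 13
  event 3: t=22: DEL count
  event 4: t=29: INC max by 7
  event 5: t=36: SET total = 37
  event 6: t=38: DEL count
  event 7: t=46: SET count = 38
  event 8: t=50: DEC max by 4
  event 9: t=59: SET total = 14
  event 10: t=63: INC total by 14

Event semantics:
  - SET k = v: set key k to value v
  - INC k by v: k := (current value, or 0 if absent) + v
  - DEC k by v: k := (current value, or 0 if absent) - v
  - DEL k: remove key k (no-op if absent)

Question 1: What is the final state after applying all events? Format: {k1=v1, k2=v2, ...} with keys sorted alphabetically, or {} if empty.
  after event 1 (t=10: SET count = 17): {count=17}
  after event 2 (t=20: INC total by 13): {count=17, total=13}
  after event 3 (t=22: DEL count): {total=13}
  after event 4 (t=29: INC max by 7): {max=7, total=13}
  after event 5 (t=36: SET total = 37): {max=7, total=37}
  after event 6 (t=38: DEL count): {max=7, total=37}
  after event 7 (t=46: SET count = 38): {count=38, max=7, total=37}
  after event 8 (t=50: DEC max by 4): {count=38, max=3, total=37}
  after event 9 (t=59: SET total = 14): {count=38, max=3, total=14}
  after event 10 (t=63: INC total by 14): {count=38, max=3, total=28}

Answer: {count=38, max=3, total=28}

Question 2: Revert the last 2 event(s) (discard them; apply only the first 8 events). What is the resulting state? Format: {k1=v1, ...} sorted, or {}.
Answer: {count=38, max=3, total=37}

Derivation:
Keep first 8 events (discard last 2):
  after event 1 (t=10: SET count = 17): {count=17}
  after event 2 (t=20: INC total by 13): {count=17, total=13}
  after event 3 (t=22: DEL count): {total=13}
  after event 4 (t=29: INC max by 7): {max=7, total=13}
  after event 5 (t=36: SET total = 37): {max=7, total=37}
  after event 6 (t=38: DEL count): {max=7, total=37}
  after event 7 (t=46: SET count = 38): {count=38, max=7, total=37}
  after event 8 (t=50: DEC max by 4): {count=38, max=3, total=37}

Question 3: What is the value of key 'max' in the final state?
Answer: 3

Derivation:
Track key 'max' through all 10 events:
  event 1 (t=10: SET count = 17): max unchanged
  event 2 (t=20: INC total by 13): max unchanged
  event 3 (t=22: DEL count): max unchanged
  event 4 (t=29: INC max by 7): max (absent) -> 7
  event 5 (t=36: SET total = 37): max unchanged
  event 6 (t=38: DEL count): max unchanged
  event 7 (t=46: SET count = 38): max unchanged
  event 8 (t=50: DEC max by 4): max 7 -> 3
  event 9 (t=59: SET total = 14): max unchanged
  event 10 (t=63: INC total by 14): max unchanged
Final: max = 3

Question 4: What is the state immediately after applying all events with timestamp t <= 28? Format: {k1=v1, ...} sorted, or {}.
Apply events with t <= 28 (3 events):
  after event 1 (t=10: SET count = 17): {count=17}
  after event 2 (t=20: INC total by 13): {count=17, total=13}
  after event 3 (t=22: DEL count): {total=13}

Answer: {total=13}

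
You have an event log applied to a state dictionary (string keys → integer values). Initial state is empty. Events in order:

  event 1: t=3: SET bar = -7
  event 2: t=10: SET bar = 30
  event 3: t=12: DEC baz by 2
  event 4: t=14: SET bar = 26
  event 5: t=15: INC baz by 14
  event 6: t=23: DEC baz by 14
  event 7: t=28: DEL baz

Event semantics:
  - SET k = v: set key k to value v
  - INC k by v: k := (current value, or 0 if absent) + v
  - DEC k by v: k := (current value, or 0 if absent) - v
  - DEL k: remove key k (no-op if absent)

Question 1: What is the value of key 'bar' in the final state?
Answer: 26

Derivation:
Track key 'bar' through all 7 events:
  event 1 (t=3: SET bar = -7): bar (absent) -> -7
  event 2 (t=10: SET bar = 30): bar -7 -> 30
  event 3 (t=12: DEC baz by 2): bar unchanged
  event 4 (t=14: SET bar = 26): bar 30 -> 26
  event 5 (t=15: INC baz by 14): bar unchanged
  event 6 (t=23: DEC baz by 14): bar unchanged
  event 7 (t=28: DEL baz): bar unchanged
Final: bar = 26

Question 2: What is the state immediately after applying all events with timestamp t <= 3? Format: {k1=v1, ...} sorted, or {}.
Apply events with t <= 3 (1 events):
  after event 1 (t=3: SET bar = -7): {bar=-7}

Answer: {bar=-7}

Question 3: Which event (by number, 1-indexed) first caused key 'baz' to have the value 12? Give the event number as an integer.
Answer: 5

Derivation:
Looking for first event where baz becomes 12:
  event 3: baz = -2
  event 4: baz = -2
  event 5: baz -2 -> 12  <-- first match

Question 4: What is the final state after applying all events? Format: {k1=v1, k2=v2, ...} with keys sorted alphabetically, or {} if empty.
Answer: {bar=26}

Derivation:
  after event 1 (t=3: SET bar = -7): {bar=-7}
  after event 2 (t=10: SET bar = 30): {bar=30}
  after event 3 (t=12: DEC baz by 2): {bar=30, baz=-2}
  after event 4 (t=14: SET bar = 26): {bar=26, baz=-2}
  after event 5 (t=15: INC baz by 14): {bar=26, baz=12}
  after event 6 (t=23: DEC baz by 14): {bar=26, baz=-2}
  after event 7 (t=28: DEL baz): {bar=26}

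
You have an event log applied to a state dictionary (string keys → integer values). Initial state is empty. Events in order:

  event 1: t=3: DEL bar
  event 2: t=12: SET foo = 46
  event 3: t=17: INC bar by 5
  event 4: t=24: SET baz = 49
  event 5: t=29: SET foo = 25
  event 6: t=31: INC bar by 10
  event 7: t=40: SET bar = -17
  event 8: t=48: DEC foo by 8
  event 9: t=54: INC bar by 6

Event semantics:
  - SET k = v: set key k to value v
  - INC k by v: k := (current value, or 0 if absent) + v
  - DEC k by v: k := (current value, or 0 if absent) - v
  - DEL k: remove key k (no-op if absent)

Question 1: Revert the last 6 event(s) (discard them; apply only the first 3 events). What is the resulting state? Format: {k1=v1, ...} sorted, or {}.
Answer: {bar=5, foo=46}

Derivation:
Keep first 3 events (discard last 6):
  after event 1 (t=3: DEL bar): {}
  after event 2 (t=12: SET foo = 46): {foo=46}
  after event 3 (t=17: INC bar by 5): {bar=5, foo=46}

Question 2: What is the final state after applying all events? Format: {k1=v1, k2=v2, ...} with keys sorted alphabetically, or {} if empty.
  after event 1 (t=3: DEL bar): {}
  after event 2 (t=12: SET foo = 46): {foo=46}
  after event 3 (t=17: INC bar by 5): {bar=5, foo=46}
  after event 4 (t=24: SET baz = 49): {bar=5, baz=49, foo=46}
  after event 5 (t=29: SET foo = 25): {bar=5, baz=49, foo=25}
  after event 6 (t=31: INC bar by 10): {bar=15, baz=49, foo=25}
  after event 7 (t=40: SET bar = -17): {bar=-17, baz=49, foo=25}
  after event 8 (t=48: DEC foo by 8): {bar=-17, baz=49, foo=17}
  after event 9 (t=54: INC bar by 6): {bar=-11, baz=49, foo=17}

Answer: {bar=-11, baz=49, foo=17}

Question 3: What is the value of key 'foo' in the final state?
Track key 'foo' through all 9 events:
  event 1 (t=3: DEL bar): foo unchanged
  event 2 (t=12: SET foo = 46): foo (absent) -> 46
  event 3 (t=17: INC bar by 5): foo unchanged
  event 4 (t=24: SET baz = 49): foo unchanged
  event 5 (t=29: SET foo = 25): foo 46 -> 25
  event 6 (t=31: INC bar by 10): foo unchanged
  event 7 (t=40: SET bar = -17): foo unchanged
  event 8 (t=48: DEC foo by 8): foo 25 -> 17
  event 9 (t=54: INC bar by 6): foo unchanged
Final: foo = 17

Answer: 17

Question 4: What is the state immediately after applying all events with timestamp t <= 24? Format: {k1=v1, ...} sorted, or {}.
Answer: {bar=5, baz=49, foo=46}

Derivation:
Apply events with t <= 24 (4 events):
  after event 1 (t=3: DEL bar): {}
  after event 2 (t=12: SET foo = 46): {foo=46}
  after event 3 (t=17: INC bar by 5): {bar=5, foo=46}
  after event 4 (t=24: SET baz = 49): {bar=5, baz=49, foo=46}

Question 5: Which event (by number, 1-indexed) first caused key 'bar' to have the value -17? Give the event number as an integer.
Answer: 7

Derivation:
Looking for first event where bar becomes -17:
  event 3: bar = 5
  event 4: bar = 5
  event 5: bar = 5
  event 6: bar = 15
  event 7: bar 15 -> -17  <-- first match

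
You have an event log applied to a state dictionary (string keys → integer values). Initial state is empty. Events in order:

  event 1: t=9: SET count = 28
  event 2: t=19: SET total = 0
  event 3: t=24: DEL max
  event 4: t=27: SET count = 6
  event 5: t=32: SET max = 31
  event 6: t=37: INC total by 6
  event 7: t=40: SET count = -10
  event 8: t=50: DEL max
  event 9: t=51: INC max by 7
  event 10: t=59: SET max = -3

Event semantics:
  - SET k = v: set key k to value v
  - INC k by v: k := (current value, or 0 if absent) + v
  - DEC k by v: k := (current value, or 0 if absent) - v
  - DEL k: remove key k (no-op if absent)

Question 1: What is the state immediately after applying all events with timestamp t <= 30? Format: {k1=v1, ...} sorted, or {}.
Apply events with t <= 30 (4 events):
  after event 1 (t=9: SET count = 28): {count=28}
  after event 2 (t=19: SET total = 0): {count=28, total=0}
  after event 3 (t=24: DEL max): {count=28, total=0}
  after event 4 (t=27: SET count = 6): {count=6, total=0}

Answer: {count=6, total=0}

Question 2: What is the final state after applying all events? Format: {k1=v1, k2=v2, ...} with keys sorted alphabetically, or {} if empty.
  after event 1 (t=9: SET count = 28): {count=28}
  after event 2 (t=19: SET total = 0): {count=28, total=0}
  after event 3 (t=24: DEL max): {count=28, total=0}
  after event 4 (t=27: SET count = 6): {count=6, total=0}
  after event 5 (t=32: SET max = 31): {count=6, max=31, total=0}
  after event 6 (t=37: INC total by 6): {count=6, max=31, total=6}
  after event 7 (t=40: SET count = -10): {count=-10, max=31, total=6}
  after event 8 (t=50: DEL max): {count=-10, total=6}
  after event 9 (t=51: INC max by 7): {count=-10, max=7, total=6}
  after event 10 (t=59: SET max = -3): {count=-10, max=-3, total=6}

Answer: {count=-10, max=-3, total=6}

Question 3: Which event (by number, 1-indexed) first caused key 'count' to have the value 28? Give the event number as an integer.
Looking for first event where count becomes 28:
  event 1: count (absent) -> 28  <-- first match

Answer: 1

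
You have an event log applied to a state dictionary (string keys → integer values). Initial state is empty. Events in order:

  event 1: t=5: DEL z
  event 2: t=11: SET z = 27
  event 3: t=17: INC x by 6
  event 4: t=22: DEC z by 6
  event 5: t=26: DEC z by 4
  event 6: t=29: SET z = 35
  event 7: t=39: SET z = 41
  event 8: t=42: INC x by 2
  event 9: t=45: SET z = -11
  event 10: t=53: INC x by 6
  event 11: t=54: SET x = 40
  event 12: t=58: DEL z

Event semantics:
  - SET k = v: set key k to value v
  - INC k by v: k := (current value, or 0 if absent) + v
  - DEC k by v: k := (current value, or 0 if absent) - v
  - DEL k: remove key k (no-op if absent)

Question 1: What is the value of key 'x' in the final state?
Track key 'x' through all 12 events:
  event 1 (t=5: DEL z): x unchanged
  event 2 (t=11: SET z = 27): x unchanged
  event 3 (t=17: INC x by 6): x (absent) -> 6
  event 4 (t=22: DEC z by 6): x unchanged
  event 5 (t=26: DEC z by 4): x unchanged
  event 6 (t=29: SET z = 35): x unchanged
  event 7 (t=39: SET z = 41): x unchanged
  event 8 (t=42: INC x by 2): x 6 -> 8
  event 9 (t=45: SET z = -11): x unchanged
  event 10 (t=53: INC x by 6): x 8 -> 14
  event 11 (t=54: SET x = 40): x 14 -> 40
  event 12 (t=58: DEL z): x unchanged
Final: x = 40

Answer: 40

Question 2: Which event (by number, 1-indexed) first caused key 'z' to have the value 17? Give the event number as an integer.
Answer: 5

Derivation:
Looking for first event where z becomes 17:
  event 2: z = 27
  event 3: z = 27
  event 4: z = 21
  event 5: z 21 -> 17  <-- first match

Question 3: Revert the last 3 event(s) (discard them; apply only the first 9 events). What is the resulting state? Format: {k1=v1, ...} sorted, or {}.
Keep first 9 events (discard last 3):
  after event 1 (t=5: DEL z): {}
  after event 2 (t=11: SET z = 27): {z=27}
  after event 3 (t=17: INC x by 6): {x=6, z=27}
  after event 4 (t=22: DEC z by 6): {x=6, z=21}
  after event 5 (t=26: DEC z by 4): {x=6, z=17}
  after event 6 (t=29: SET z = 35): {x=6, z=35}
  after event 7 (t=39: SET z = 41): {x=6, z=41}
  after event 8 (t=42: INC x by 2): {x=8, z=41}
  after event 9 (t=45: SET z = -11): {x=8, z=-11}

Answer: {x=8, z=-11}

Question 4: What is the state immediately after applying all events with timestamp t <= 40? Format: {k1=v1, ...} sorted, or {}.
Apply events with t <= 40 (7 events):
  after event 1 (t=5: DEL z): {}
  after event 2 (t=11: SET z = 27): {z=27}
  after event 3 (t=17: INC x by 6): {x=6, z=27}
  after event 4 (t=22: DEC z by 6): {x=6, z=21}
  after event 5 (t=26: DEC z by 4): {x=6, z=17}
  after event 6 (t=29: SET z = 35): {x=6, z=35}
  after event 7 (t=39: SET z = 41): {x=6, z=41}

Answer: {x=6, z=41}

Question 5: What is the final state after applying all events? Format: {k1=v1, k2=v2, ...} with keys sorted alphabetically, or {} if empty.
Answer: {x=40}

Derivation:
  after event 1 (t=5: DEL z): {}
  after event 2 (t=11: SET z = 27): {z=27}
  after event 3 (t=17: INC x by 6): {x=6, z=27}
  after event 4 (t=22: DEC z by 6): {x=6, z=21}
  after event 5 (t=26: DEC z by 4): {x=6, z=17}
  after event 6 (t=29: SET z = 35): {x=6, z=35}
  after event 7 (t=39: SET z = 41): {x=6, z=41}
  after event 8 (t=42: INC x by 2): {x=8, z=41}
  after event 9 (t=45: SET z = -11): {x=8, z=-11}
  after event 10 (t=53: INC x by 6): {x=14, z=-11}
  after event 11 (t=54: SET x = 40): {x=40, z=-11}
  after event 12 (t=58: DEL z): {x=40}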